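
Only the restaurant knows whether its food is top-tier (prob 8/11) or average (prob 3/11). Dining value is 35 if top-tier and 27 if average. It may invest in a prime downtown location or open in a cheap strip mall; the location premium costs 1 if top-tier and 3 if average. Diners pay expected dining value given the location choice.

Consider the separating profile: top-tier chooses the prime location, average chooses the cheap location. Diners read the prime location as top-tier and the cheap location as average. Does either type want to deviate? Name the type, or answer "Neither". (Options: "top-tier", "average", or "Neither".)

average

The prime location pays 35; the cheap location pays 27.
top-tier: assigned the prime location, nets 35 − 1 = 34; deviating to the cheap location nets 27.
average: assigned the cheap location, nets 27; deviating to the prime location nets 35 − 3 = 32.
The average type gains 5 by deviating.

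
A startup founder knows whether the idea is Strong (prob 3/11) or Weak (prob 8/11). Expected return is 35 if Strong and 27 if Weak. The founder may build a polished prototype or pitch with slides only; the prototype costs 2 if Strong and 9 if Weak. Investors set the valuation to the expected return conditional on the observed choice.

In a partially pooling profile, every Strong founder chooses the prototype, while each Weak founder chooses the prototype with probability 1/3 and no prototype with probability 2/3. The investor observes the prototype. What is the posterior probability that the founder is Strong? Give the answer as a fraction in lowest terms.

P(the prototype) = (3/11)·1 + (8/11)·(1/3) = 17/33.
By Bayes' rule, P(Strong | the prototype) = (3/11) / (17/33) = 9/17.

9/17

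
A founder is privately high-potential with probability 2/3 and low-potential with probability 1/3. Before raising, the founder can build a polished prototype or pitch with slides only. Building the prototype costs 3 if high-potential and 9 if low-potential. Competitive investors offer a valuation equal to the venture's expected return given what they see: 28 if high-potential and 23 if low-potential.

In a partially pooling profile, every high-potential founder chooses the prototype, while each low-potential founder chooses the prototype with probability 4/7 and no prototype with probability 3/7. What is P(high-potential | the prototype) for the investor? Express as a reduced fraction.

7/9

P(the prototype) = (2/3)·1 + (1/3)·(4/7) = 6/7.
By Bayes' rule, P(high-potential | the prototype) = (2/3) / (6/7) = 7/9.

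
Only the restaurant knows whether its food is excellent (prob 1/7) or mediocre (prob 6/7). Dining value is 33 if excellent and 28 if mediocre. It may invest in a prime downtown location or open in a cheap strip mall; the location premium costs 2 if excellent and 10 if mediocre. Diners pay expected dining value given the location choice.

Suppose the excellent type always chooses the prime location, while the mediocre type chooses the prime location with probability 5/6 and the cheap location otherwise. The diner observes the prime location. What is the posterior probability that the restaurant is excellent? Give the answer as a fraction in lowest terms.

P(the prime location) = (1/7)·1 + (6/7)·(5/6) = 6/7.
By Bayes' rule, P(excellent | the prime location) = (1/7) / (6/7) = 1/6.

1/6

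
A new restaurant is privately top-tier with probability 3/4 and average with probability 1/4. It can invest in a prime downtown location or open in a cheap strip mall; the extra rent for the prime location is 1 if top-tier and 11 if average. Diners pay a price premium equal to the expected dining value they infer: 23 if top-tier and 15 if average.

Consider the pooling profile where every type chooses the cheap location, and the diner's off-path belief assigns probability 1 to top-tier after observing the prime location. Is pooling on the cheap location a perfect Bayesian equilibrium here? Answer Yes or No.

No

On path, the diner holds the prior and pays 3/4·23 + 1/4·15 = 21. Off path (the prime location), believing top-tier, it pays 23.
top-tier: the cheap location nets 21; the prime location nets 23 − 1 = 22. top-tier would deviate.
average: the cheap location nets 21; the prime location nets 23 − 11 = 12. average stays.
A type deviates, so pooling fails.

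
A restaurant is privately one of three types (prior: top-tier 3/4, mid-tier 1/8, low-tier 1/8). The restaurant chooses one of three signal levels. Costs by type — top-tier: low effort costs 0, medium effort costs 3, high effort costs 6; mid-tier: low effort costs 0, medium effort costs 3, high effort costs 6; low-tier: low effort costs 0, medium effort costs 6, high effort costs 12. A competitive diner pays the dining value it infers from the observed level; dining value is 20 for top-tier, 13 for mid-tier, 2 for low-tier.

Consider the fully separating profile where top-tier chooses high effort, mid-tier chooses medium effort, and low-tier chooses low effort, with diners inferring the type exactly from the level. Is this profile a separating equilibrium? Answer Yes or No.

Separating price premiums: high effort → 20, medium effort → 13, low effort → 2.
top-tier (assigned high effort): low effort: 2 − 0 = 2; medium effort: 13 − 3 = 10; high effort: 20 − 6 = 14. top-tier stays.
mid-tier (assigned medium effort): low effort: 2 − 0 = 2; medium effort: 13 − 3 = 10; high effort: 20 − 6 = 14. mid-tier prefers high effort.
low-tier (assigned low effort): low effort: 2 − 0 = 2; medium effort: 13 − 6 = 7; high effort: 20 − 12 = 8. low-tier prefers high effort.
At least one type deviates; the separating profile fails.

No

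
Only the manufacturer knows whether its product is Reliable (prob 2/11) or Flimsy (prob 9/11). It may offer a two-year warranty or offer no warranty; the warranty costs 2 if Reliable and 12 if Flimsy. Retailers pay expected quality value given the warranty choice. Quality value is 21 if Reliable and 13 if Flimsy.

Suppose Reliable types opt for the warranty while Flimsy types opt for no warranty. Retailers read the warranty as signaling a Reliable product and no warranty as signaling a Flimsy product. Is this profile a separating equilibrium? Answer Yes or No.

Yes

Under these beliefs, the warranty earns price 21 and no warranty earns price 13.
Reliable: the warranty nets 21 − 2 = 19; no warranty nets 13. Reliable prefers the warranty.
Flimsy: the warranty nets 21 − 12 = 9; no warranty nets 13. Flimsy prefers no warranty.
Neither type deviates, so the separating profile is an equilibrium.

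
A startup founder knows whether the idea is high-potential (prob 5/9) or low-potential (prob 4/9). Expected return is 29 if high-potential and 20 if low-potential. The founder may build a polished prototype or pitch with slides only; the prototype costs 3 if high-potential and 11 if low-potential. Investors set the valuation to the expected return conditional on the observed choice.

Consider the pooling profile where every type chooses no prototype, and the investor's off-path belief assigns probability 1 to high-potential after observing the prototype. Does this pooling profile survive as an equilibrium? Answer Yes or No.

On path, the investor holds the prior and pays 5/9·29 + 4/9·20 = 25. Off path (the prototype), believing high-potential, it pays 29.
high-potential: no prototype nets 25; the prototype nets 29 − 3 = 26. high-potential would deviate.
low-potential: no prototype nets 25; the prototype nets 29 − 11 = 18. low-potential stays.
A type deviates, so pooling fails.

No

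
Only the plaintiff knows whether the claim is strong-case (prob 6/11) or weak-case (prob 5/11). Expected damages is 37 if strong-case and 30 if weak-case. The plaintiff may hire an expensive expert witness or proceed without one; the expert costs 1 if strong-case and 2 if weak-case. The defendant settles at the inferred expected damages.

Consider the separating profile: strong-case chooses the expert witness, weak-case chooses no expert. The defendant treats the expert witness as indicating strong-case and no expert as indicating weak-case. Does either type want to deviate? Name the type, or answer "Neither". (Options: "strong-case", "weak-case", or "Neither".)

The expert witness pays 37; no expert pays 30.
strong-case: assigned the expert witness, nets 37 − 1 = 36; deviating to no expert nets 30.
weak-case: assigned no expert, nets 30; deviating to the expert witness nets 37 − 2 = 35.
The weak-case type gains 5 by deviating.

weak-case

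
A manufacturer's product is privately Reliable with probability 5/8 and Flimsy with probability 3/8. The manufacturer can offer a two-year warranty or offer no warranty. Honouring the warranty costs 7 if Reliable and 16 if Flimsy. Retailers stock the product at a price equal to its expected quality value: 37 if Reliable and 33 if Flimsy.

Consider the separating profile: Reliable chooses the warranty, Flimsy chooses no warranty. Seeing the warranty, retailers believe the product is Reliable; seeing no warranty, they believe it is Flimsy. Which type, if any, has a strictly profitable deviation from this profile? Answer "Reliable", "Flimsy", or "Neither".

Reliable

The warranty pays 37; no warranty pays 33.
Reliable: assigned the warranty, nets 37 − 7 = 30; deviating to no warranty nets 33.
Flimsy: assigned no warranty, nets 33; deviating to the warranty nets 37 − 16 = 21.
The Reliable type gains 3 by deviating.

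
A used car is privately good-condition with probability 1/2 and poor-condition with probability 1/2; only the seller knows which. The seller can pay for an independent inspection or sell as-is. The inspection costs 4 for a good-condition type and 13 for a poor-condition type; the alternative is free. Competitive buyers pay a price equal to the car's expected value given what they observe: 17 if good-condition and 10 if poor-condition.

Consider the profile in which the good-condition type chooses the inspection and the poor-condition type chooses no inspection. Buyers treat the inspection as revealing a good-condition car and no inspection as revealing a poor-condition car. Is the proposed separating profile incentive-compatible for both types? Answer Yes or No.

Under these beliefs, the inspection earns price 17 and no inspection earns price 10.
good-condition: the inspection nets 17 − 4 = 13; no inspection nets 10. good-condition prefers the inspection.
poor-condition: the inspection nets 17 − 13 = 4; no inspection nets 10. poor-condition prefers no inspection.
Neither type deviates, so the separating profile is an equilibrium.

Yes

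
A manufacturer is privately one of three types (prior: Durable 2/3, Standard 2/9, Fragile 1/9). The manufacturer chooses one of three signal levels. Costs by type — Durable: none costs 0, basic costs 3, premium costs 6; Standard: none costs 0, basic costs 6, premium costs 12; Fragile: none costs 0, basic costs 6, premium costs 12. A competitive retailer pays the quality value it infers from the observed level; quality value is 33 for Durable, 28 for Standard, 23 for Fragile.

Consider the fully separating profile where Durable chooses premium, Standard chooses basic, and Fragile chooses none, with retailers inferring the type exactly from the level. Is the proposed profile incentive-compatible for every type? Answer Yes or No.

No

Separating prices: premium → 33, basic → 28, none → 23.
Durable (assigned premium): none: 23 − 0 = 23; basic: 28 − 3 = 25; premium: 33 − 6 = 27. Durable stays.
Standard (assigned basic): none: 23 − 0 = 23; basic: 28 − 6 = 22; premium: 33 − 12 = 21. Standard prefers none.
Fragile (assigned none): none: 23 − 0 = 23; basic: 28 − 6 = 22; premium: 33 − 12 = 21. Fragile stays.
At least one type deviates; the separating profile fails.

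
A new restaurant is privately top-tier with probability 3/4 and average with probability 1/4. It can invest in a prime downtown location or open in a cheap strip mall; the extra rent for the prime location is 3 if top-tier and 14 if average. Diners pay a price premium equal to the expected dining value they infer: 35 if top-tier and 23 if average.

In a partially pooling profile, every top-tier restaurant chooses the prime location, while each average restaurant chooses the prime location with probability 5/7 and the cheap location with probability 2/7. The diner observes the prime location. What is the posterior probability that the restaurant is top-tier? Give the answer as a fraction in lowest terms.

P(the prime location) = (3/4)·1 + (1/4)·(5/7) = 13/14.
By Bayes' rule, P(top-tier | the prime location) = (3/4) / (13/14) = 21/26.

21/26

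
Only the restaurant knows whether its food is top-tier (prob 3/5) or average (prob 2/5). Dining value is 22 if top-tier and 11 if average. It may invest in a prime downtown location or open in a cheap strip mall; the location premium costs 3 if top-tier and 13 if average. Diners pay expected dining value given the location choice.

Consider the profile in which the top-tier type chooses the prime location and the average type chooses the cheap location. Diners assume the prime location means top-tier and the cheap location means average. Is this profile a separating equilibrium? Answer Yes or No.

Under these beliefs, the prime location earns price premium 22 and the cheap location earns price premium 11.
top-tier: the prime location nets 22 − 3 = 19; the cheap location nets 11. top-tier prefers the prime location.
average: the prime location nets 22 − 13 = 9; the cheap location nets 11. average prefers the cheap location.
Neither type deviates, so the separating profile is an equilibrium.

Yes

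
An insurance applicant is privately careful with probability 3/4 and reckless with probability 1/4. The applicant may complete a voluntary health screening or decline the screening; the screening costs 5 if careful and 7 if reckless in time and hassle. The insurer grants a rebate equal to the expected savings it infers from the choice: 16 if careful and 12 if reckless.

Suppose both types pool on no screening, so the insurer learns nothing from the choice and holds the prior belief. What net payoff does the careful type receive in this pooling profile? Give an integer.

15

Pooled rebate = 3/4·16 + 1/4·12 = 15.
careful pays no cost for no screening, so net payoff = 15.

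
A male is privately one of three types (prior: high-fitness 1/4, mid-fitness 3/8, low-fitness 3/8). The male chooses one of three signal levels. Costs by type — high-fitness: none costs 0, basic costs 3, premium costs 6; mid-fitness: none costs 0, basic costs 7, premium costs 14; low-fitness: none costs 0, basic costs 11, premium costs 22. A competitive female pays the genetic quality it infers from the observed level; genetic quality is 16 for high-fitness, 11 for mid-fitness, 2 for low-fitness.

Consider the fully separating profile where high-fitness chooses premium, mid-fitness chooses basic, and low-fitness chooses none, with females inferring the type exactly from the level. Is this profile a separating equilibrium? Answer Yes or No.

Yes

Separating mating payoffs: premium → 16, basic → 11, none → 2.
high-fitness (assigned premium): none: 2 − 0 = 2; basic: 11 − 3 = 8; premium: 16 − 6 = 10. high-fitness stays.
mid-fitness (assigned basic): none: 2 − 0 = 2; basic: 11 − 7 = 4; premium: 16 − 14 = 2. mid-fitness stays.
low-fitness (assigned none): none: 2 − 0 = 2; basic: 11 − 11 = 0; premium: 16 − 22 = -6. low-fitness stays.
Every type prefers its assigned level; separation holds.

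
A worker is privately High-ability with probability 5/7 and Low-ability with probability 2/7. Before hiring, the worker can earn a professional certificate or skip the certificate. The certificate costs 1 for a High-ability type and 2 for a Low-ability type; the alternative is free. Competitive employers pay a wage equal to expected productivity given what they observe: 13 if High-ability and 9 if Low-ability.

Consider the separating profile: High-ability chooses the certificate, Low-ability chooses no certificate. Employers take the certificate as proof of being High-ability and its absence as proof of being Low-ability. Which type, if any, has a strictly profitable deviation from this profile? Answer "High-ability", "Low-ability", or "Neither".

Low-ability

The certificate pays 13; no certificate pays 9.
High-ability: assigned the certificate, nets 13 − 1 = 12; deviating to no certificate nets 9.
Low-ability: assigned no certificate, nets 9; deviating to the certificate nets 13 − 2 = 11.
The Low-ability type gains 2 by deviating.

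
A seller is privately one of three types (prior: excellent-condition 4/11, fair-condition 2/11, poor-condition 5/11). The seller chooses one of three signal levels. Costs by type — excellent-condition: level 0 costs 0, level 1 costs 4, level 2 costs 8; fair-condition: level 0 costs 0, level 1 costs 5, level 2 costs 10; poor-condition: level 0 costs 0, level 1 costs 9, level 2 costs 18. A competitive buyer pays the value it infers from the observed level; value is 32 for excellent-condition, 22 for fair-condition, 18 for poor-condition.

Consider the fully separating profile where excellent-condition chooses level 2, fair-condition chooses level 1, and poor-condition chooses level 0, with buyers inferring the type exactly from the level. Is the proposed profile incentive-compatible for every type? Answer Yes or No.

Separating prices: level 2 → 32, level 1 → 22, level 0 → 18.
excellent-condition (assigned level 2): level 0: 18 − 0 = 18; level 1: 22 − 4 = 18; level 2: 32 − 8 = 24. excellent-condition stays.
fair-condition (assigned level 1): level 0: 18 − 0 = 18; level 1: 22 − 5 = 17; level 2: 32 − 10 = 22. fair-condition prefers level 2.
poor-condition (assigned level 0): level 0: 18 − 0 = 18; level 1: 22 − 9 = 13; level 2: 32 − 18 = 14. poor-condition stays.
At least one type deviates; the separating profile fails.

No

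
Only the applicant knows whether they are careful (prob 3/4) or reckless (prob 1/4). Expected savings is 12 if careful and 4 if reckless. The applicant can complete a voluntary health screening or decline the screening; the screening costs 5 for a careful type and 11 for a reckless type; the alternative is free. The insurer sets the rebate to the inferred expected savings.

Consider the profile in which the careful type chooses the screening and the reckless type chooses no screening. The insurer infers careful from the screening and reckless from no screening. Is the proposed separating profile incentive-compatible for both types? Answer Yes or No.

Under these beliefs, the screening earns rebate 12 and no screening earns rebate 4.
careful: the screening nets 12 − 5 = 7; no screening nets 4. careful prefers the screening.
reckless: the screening nets 12 − 11 = 1; no screening nets 4. reckless prefers no screening.
Neither type deviates, so the separating profile is an equilibrium.

Yes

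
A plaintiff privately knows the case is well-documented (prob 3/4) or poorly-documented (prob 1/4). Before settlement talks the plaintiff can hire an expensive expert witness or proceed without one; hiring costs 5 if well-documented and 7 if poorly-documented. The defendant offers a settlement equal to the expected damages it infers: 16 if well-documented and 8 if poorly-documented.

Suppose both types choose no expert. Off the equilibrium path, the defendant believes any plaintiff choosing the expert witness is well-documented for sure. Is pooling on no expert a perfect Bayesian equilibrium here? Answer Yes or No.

On path, the defendant holds the prior and pays 3/4·16 + 1/4·8 = 14. Off path (the expert witness), believing well-documented, it pays 16.
well-documented: no expert nets 14; the expert witness nets 16 − 5 = 11. well-documented stays.
poorly-documented: no expert nets 14; the expert witness nets 16 − 7 = 9. poorly-documented stays.
No type deviates, so pooling is sustained.

Yes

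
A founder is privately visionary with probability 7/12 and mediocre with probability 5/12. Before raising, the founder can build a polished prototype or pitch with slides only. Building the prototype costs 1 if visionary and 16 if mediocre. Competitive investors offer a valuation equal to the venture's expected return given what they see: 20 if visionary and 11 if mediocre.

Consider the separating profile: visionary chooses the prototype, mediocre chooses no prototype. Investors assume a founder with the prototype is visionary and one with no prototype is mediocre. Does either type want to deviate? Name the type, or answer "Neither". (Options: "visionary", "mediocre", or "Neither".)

Neither

The prototype pays 20; no prototype pays 11.
visionary: assigned the prototype, nets 20 − 1 = 19; deviating to no prototype nets 11.
mediocre: assigned no prototype, nets 11; deviating to the prototype nets 20 − 16 = 4.
Both types strictly prefer their assigned action; no profitable deviation.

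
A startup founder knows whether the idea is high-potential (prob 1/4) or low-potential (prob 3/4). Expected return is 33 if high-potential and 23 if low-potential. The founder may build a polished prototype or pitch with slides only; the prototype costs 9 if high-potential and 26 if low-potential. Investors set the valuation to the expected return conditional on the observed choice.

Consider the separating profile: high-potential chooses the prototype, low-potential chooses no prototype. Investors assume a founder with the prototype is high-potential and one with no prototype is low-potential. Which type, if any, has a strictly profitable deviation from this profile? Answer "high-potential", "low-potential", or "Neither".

The prototype pays 33; no prototype pays 23.
high-potential: assigned the prototype, nets 33 − 9 = 24; deviating to no prototype nets 23.
low-potential: assigned no prototype, nets 23; deviating to the prototype nets 33 − 26 = 7.
Both types strictly prefer their assigned action; no profitable deviation.

Neither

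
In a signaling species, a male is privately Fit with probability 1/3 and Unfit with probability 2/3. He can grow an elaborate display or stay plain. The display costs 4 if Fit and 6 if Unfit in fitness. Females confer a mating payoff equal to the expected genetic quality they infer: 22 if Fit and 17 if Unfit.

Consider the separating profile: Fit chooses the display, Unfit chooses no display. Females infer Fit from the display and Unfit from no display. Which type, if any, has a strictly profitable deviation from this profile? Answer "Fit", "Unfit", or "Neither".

Neither

The display pays 22; no display pays 17.
Fit: assigned the display, nets 22 − 4 = 18; deviating to no display nets 17.
Unfit: assigned no display, nets 17; deviating to the display nets 22 − 6 = 16.
Both types strictly prefer their assigned action; no profitable deviation.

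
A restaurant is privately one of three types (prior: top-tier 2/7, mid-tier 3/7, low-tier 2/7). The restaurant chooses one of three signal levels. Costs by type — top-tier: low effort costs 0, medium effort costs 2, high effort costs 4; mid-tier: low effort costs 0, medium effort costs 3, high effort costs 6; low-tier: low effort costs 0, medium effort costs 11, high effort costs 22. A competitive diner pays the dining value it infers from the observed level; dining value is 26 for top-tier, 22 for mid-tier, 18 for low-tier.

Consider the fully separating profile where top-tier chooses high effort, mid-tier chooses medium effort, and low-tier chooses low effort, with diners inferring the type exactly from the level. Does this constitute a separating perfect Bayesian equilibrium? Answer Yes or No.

Separating price premiums: high effort → 26, medium effort → 22, low effort → 18.
top-tier (assigned high effort): low effort: 18 − 0 = 18; medium effort: 22 − 2 = 20; high effort: 26 − 4 = 22. top-tier stays.
mid-tier (assigned medium effort): low effort: 18 − 0 = 18; medium effort: 22 − 3 = 19; high effort: 26 − 6 = 20. mid-tier prefers high effort.
low-tier (assigned low effort): low effort: 18 − 0 = 18; medium effort: 22 − 11 = 11; high effort: 26 − 22 = 4. low-tier stays.
At least one type deviates; the separating profile fails.

No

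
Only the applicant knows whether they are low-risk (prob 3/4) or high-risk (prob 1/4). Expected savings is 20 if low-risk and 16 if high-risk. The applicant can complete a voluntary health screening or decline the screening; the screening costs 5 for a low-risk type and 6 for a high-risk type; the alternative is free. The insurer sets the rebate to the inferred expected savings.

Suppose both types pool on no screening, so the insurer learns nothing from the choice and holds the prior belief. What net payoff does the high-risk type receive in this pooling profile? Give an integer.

Pooled rebate = 3/4·20 + 1/4·16 = 19.
high-risk pays no cost for no screening, so net payoff = 19.

19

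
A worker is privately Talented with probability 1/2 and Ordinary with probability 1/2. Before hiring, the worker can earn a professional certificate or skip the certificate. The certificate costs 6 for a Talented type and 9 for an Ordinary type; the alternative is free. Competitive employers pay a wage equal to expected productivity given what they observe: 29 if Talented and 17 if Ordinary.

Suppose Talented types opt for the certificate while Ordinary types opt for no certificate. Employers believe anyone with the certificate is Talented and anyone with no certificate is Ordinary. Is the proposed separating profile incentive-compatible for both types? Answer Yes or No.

No

Under these beliefs, the certificate earns wage 29 and no certificate earns wage 17.
Talented: the certificate nets 29 − 6 = 23; no certificate nets 17. Talented prefers the certificate.
Ordinary: the certificate nets 29 − 9 = 20; no certificate nets 17. Ordinary would deviate to the certificate.
Ordinary has a profitable deviation, so the profile is not an equilibrium.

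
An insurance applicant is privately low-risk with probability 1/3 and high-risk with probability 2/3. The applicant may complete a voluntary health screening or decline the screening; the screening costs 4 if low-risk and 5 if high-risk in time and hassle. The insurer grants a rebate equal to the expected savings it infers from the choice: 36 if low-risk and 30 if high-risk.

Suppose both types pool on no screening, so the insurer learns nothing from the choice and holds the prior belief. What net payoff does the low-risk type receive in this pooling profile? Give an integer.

32

Pooled rebate = 1/3·36 + 2/3·30 = 32.
low-risk pays no cost for no screening, so net payoff = 32.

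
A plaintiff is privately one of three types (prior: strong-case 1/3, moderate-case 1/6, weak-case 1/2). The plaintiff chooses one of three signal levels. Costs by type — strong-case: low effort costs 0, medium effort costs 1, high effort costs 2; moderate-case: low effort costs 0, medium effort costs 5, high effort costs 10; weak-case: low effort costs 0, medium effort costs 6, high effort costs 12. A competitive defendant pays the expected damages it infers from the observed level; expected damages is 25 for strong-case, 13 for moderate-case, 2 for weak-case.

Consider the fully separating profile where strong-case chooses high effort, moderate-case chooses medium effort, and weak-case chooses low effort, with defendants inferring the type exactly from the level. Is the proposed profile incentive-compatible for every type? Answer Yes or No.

Separating settlements: high effort → 25, medium effort → 13, low effort → 2.
strong-case (assigned high effort): low effort: 2 − 0 = 2; medium effort: 13 − 1 = 12; high effort: 25 − 2 = 23. strong-case stays.
moderate-case (assigned medium effort): low effort: 2 − 0 = 2; medium effort: 13 − 5 = 8; high effort: 25 − 10 = 15. moderate-case prefers high effort.
weak-case (assigned low effort): low effort: 2 − 0 = 2; medium effort: 13 − 6 = 7; high effort: 25 − 12 = 13. weak-case prefers high effort.
At least one type deviates; the separating profile fails.

No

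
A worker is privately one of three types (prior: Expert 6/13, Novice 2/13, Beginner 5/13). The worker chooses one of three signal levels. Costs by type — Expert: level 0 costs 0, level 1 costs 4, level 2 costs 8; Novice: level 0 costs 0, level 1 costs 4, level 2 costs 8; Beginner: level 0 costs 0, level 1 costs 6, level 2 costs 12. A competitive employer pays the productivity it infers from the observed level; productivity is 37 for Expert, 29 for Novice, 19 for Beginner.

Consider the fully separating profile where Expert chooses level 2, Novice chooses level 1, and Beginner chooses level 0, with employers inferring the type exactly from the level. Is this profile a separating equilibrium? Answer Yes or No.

No

Separating wages: level 2 → 37, level 1 → 29, level 0 → 19.
Expert (assigned level 2): level 0: 19 − 0 = 19; level 1: 29 − 4 = 25; level 2: 37 − 8 = 29. Expert stays.
Novice (assigned level 1): level 0: 19 − 0 = 19; level 1: 29 − 4 = 25; level 2: 37 − 8 = 29. Novice prefers level 2.
Beginner (assigned level 0): level 0: 19 − 0 = 19; level 1: 29 − 6 = 23; level 2: 37 − 12 = 25. Beginner prefers level 2.
At least one type deviates; the separating profile fails.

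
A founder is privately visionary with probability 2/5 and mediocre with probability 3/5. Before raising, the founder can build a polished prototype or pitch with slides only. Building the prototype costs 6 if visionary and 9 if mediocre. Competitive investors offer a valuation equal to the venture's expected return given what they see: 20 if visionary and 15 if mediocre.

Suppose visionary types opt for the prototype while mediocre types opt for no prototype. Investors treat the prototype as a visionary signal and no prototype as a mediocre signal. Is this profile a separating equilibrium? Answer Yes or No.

Under these beliefs, the prototype earns valuation 20 and no prototype earns valuation 15.
visionary: the prototype nets 20 − 6 = 14; no prototype nets 15. visionary would deviate to no prototype.
mediocre: the prototype nets 20 − 9 = 11; no prototype nets 15. mediocre prefers no prototype.
visionary has a profitable deviation, so the profile is not an equilibrium.

No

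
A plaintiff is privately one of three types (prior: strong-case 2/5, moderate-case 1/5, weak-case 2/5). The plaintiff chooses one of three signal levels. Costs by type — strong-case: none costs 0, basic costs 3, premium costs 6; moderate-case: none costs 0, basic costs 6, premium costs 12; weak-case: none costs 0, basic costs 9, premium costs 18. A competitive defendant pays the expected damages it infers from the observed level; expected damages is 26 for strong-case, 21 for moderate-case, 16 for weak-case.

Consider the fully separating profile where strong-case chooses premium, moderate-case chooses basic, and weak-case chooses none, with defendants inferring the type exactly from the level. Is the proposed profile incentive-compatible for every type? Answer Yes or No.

No

Separating settlements: premium → 26, basic → 21, none → 16.
strong-case (assigned premium): none: 16 − 0 = 16; basic: 21 − 3 = 18; premium: 26 − 6 = 20. strong-case stays.
moderate-case (assigned basic): none: 16 − 0 = 16; basic: 21 − 6 = 15; premium: 26 − 12 = 14. moderate-case prefers none.
weak-case (assigned none): none: 16 − 0 = 16; basic: 21 − 9 = 12; premium: 26 − 18 = 8. weak-case stays.
At least one type deviates; the separating profile fails.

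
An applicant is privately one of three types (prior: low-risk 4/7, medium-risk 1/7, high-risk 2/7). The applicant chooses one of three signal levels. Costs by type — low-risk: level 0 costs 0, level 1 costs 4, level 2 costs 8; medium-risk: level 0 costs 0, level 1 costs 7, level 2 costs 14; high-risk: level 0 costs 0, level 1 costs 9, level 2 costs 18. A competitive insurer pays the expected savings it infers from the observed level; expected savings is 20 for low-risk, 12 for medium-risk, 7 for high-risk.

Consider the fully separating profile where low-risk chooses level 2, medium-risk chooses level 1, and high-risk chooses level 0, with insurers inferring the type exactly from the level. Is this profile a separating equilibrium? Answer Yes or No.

Separating rebates: level 2 → 20, level 1 → 12, level 0 → 7.
low-risk (assigned level 2): level 0: 7 − 0 = 7; level 1: 12 − 4 = 8; level 2: 20 − 8 = 12. low-risk stays.
medium-risk (assigned level 1): level 0: 7 − 0 = 7; level 1: 12 − 7 = 5; level 2: 20 − 14 = 6. medium-risk prefers level 0.
high-risk (assigned level 0): level 0: 7 − 0 = 7; level 1: 12 − 9 = 3; level 2: 20 − 18 = 2. high-risk stays.
At least one type deviates; the separating profile fails.

No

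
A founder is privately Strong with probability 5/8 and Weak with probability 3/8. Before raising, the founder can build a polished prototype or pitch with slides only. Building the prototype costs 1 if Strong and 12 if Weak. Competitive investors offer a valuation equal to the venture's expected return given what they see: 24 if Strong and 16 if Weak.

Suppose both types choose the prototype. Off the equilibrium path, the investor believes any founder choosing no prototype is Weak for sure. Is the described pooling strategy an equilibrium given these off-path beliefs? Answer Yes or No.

No

On path, the investor holds the prior and pays 5/8·24 + 3/8·16 = 21. Off path (no prototype), believing Weak, it pays 16.
Strong: the prototype nets 21 − 1 = 20; no prototype nets 16. Strong stays.
Weak: the prototype nets 21 − 12 = 9; no prototype nets 16. Weak would deviate.
A type deviates, so pooling fails.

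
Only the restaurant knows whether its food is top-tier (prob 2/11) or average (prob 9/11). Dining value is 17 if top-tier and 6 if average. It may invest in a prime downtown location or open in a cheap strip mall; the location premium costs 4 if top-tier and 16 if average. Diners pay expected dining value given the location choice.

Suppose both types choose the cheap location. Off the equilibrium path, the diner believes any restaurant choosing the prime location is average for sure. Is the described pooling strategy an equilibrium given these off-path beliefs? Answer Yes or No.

On path, the diner holds the prior and pays 2/11·17 + 9/11·6 = 8. Off path (the prime location), believing average, it pays 6.
top-tier: the cheap location nets 8; the prime location nets 6 − 4 = 2. top-tier stays.
average: the cheap location nets 8; the prime location nets 6 − 16 = -10. average stays.
No type deviates, so pooling is sustained.

Yes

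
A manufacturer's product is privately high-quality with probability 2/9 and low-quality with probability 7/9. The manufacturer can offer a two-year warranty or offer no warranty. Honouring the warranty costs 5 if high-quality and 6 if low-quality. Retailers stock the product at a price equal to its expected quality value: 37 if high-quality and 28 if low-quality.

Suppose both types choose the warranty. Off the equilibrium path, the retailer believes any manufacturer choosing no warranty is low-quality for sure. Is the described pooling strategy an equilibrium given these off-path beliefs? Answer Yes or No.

On path, the retailer holds the prior and pays 2/9·37 + 7/9·28 = 30. Off path (no warranty), believing low-quality, it pays 28.
high-quality: the warranty nets 30 − 5 = 25; no warranty nets 28. high-quality would deviate.
low-quality: the warranty nets 30 − 6 = 24; no warranty nets 28. low-quality would deviate.
A type deviates, so pooling fails.

No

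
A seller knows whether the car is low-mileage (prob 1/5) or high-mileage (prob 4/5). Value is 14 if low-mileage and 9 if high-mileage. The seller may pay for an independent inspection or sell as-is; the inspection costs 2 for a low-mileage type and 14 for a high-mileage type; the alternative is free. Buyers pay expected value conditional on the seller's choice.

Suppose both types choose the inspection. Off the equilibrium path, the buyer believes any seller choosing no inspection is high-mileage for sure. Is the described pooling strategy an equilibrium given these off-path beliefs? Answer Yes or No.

No

On path, the buyer holds the prior and pays 1/5·14 + 4/5·9 = 10. Off path (no inspection), believing high-mileage, it pays 9.
low-mileage: the inspection nets 10 − 2 = 8; no inspection nets 9. low-mileage would deviate.
high-mileage: the inspection nets 10 − 14 = -4; no inspection nets 9. high-mileage would deviate.
A type deviates, so pooling fails.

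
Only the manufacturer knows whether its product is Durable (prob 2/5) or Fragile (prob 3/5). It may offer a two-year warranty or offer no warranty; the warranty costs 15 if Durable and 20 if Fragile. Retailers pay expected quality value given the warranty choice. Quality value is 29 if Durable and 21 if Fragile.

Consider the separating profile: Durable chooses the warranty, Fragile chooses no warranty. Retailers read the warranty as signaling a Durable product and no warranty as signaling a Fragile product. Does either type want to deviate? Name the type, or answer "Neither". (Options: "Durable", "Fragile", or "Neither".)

The warranty pays 29; no warranty pays 21.
Durable: assigned the warranty, nets 29 − 15 = 14; deviating to no warranty nets 21.
Fragile: assigned no warranty, nets 21; deviating to the warranty nets 29 − 20 = 9.
The Durable type gains 7 by deviating.

Durable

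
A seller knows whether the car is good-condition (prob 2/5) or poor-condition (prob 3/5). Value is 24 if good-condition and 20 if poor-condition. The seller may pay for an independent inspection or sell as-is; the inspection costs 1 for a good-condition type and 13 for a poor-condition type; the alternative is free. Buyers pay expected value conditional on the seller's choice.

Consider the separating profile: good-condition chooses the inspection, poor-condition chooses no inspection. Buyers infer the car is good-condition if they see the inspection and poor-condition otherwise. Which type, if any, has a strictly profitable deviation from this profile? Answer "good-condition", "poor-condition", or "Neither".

Neither

The inspection pays 24; no inspection pays 20.
good-condition: assigned the inspection, nets 24 − 1 = 23; deviating to no inspection nets 20.
poor-condition: assigned no inspection, nets 20; deviating to the inspection nets 24 − 13 = 11.
Both types strictly prefer their assigned action; no profitable deviation.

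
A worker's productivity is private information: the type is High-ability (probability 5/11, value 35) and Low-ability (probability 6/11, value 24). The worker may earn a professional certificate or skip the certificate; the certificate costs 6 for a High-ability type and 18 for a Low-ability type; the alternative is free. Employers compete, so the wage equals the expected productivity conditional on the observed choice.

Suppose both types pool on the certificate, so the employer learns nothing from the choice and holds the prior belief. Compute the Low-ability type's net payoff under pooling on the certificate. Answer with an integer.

Pooled wage = 5/11·35 + 6/11·24 = 29.
Low-ability pays cost 18 for the certificate, so net payoff = 29 − 18 = 11.

11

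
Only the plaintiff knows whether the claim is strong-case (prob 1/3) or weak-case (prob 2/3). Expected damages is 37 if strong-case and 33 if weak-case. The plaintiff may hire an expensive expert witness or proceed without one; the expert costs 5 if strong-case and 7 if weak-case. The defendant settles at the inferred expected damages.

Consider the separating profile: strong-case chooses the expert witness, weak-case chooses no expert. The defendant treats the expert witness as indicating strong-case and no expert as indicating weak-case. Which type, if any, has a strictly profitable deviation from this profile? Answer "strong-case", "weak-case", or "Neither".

strong-case

The expert witness pays 37; no expert pays 33.
strong-case: assigned the expert witness, nets 37 − 5 = 32; deviating to no expert nets 33.
weak-case: assigned no expert, nets 33; deviating to the expert witness nets 37 − 7 = 30.
The strong-case type gains 1 by deviating.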